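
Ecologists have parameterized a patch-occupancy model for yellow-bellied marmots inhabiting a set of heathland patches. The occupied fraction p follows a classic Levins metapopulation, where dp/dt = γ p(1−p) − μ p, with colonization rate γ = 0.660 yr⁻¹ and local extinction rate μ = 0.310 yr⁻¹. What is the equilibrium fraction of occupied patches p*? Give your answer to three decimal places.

Setting dp/dt = 0 and dividing through by p* gives γ·(1−p*) = μ.
So p* = 1 − μ/γ = 1 − 0.310/0.660 = 1 − 0.4697 = 0.5303.

0.530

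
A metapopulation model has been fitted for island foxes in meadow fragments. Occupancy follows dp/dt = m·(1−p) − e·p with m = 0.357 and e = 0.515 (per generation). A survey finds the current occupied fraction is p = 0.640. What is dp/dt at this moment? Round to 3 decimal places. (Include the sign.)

-0.201

Colonization term: m·(1−p) = 0.357×0.3600 = 0.12852.
Extinction term: e·p = 0.32960.
dp/dt = 0.12852 − 0.32960 = -0.20108.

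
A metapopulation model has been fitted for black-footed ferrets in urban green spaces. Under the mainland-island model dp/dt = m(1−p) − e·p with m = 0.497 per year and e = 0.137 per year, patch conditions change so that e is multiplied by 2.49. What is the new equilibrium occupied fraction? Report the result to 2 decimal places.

Before: p* = 0.497/(0.497+0.137) = 0.7839.
After: m = 0.497, e = 0.34113; p* = 0.497/0.8381 = 0.5930.

0.59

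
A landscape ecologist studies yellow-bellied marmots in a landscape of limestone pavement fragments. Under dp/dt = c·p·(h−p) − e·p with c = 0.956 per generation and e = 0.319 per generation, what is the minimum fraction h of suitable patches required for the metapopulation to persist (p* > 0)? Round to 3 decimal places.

p* = h − e/c is positive only when h > e/c.
h_min = e/c = 0.319/0.956 = 0.3337.

0.334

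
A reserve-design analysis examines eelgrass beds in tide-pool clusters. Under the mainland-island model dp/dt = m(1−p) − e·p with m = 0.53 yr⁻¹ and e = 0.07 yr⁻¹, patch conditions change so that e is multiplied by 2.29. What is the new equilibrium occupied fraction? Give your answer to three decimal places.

Before: p* = 0.53/(0.53+0.07) = 0.8833.
After: m = 0.53, e = 0.1603; p* = 0.53/0.6903 = 0.7678.

0.768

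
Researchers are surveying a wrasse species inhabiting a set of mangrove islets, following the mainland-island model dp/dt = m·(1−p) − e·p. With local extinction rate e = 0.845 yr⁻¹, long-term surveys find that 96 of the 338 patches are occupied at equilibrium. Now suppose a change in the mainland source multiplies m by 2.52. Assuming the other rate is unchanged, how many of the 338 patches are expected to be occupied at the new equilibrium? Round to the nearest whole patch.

169

Observed p* = 96/338 = 0.28402.
Balance m(1−p*) = e·p* gives m = e·p*/(1−p*) = 0.845×0.28402/0.71598 = 0.33520.
New p* = m/(m+e) = 0.84470/(0.84470+0.84500) = 0.49991.
Expected occupied = 338 × 0.49991 = 168.97 ≈ 169.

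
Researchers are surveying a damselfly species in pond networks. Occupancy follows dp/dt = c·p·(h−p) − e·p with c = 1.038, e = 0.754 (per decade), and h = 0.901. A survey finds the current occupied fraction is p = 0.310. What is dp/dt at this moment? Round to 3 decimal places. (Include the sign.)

-0.044

Colonization term: c·p·(h−p) = 1.038×0.310×0.5910 = 0.19017.
Extinction term: e·p = 0.23374.
dp/dt = 0.19017 − 0.23374 = -0.04357.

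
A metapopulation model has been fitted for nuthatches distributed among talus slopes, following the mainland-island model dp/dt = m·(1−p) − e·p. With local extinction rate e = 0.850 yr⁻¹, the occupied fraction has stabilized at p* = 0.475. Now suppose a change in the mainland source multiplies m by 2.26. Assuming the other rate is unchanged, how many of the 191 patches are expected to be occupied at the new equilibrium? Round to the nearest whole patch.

128

Balance m(1−p*) = e·p* gives m = e·p*/(1−p*) = 0.850×0.47500/0.52500 = 0.76905.
New p* = m/(m+e) = 1.73805/(1.73805+0.85000) = 0.67157.
Expected occupied = 191 × 0.67157 = 128.27 ≈ 128.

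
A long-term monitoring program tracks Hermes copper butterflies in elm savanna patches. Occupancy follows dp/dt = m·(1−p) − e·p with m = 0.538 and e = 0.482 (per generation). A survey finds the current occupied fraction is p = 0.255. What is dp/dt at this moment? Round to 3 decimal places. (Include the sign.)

Colonization term: m·(1−p) = 0.538×0.7450 = 0.40081.
Extinction term: e·p = 0.12291.
dp/dt = 0.40081 − 0.12291 = 0.27790.

0.278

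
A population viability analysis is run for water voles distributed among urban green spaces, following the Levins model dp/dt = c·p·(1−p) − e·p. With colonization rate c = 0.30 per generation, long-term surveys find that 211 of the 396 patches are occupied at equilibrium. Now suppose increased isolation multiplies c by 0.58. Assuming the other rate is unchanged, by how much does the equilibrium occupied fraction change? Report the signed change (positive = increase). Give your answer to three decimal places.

Observed p* = 211/396 = 0.53283.
Balance c(1−p*) = e gives e = 0.30×(1 − 0.53283) = 0.14015.
New p* = 1 − e/c = 1 − 0.14015/0.17400 = 0.19454.
Δp* = 0.19454 − 0.53283 = -0.33829.

-0.338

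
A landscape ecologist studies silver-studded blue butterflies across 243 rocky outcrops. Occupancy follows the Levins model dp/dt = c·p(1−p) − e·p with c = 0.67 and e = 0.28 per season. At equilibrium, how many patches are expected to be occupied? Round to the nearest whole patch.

141

p* = 1 − e/c = 1 − 0.28/0.67 = 0.5821.
Expected occupied patches = N × p* = 243 × 0.5821 = 141.45 ≈ 141.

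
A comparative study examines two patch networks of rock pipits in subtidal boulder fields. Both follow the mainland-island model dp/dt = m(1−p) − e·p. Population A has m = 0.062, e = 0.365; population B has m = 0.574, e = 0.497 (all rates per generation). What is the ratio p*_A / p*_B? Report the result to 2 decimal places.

0.27

A: p*_A = m/(m+e) = 0.062/0.4270 = 0.1452.
B: p*_B = 0.574/1.0710 = 0.5359.
p*_A / p*_B = 0.1452/0.5359 = 0.2709.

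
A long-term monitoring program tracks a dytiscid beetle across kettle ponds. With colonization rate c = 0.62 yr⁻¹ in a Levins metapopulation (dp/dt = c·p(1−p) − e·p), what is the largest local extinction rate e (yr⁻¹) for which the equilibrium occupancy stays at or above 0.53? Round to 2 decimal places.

0.29

1 − e/c ≥ 0.53 ⇒ e ≤ c(1 − 0.53) = 0.62 × 0.4700.
e_max = 0.2914.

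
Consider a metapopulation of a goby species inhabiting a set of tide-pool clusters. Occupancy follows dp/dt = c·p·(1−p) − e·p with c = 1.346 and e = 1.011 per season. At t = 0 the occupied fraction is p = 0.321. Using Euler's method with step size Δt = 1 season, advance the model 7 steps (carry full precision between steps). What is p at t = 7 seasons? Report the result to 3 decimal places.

0.252

Update rule: p ← p + [c·p·(1−p) − e·p]·Δt with Δt = 1.
  1  |  dp/dt·Δt = -0.031158  |  p_1 = 0.289842
  2  |  dp/dt·Δt = -0.015978  |  p_2 = 0.273864
  3  |  dp/dt·Δt = -0.009207  |  p_3 = 0.264656
  4  |  dp/dt·Δt = -0.005618  |  p_4 = 0.259038
  5  |  dp/dt·Δt = -0.003540  |  p_5 = 0.255498
  6  |  dp/dt·Δt = -0.002274  |  p_6 = 0.253224
  7  |  dp/dt·Δt = -0.001479  |  p_7 = 0.251745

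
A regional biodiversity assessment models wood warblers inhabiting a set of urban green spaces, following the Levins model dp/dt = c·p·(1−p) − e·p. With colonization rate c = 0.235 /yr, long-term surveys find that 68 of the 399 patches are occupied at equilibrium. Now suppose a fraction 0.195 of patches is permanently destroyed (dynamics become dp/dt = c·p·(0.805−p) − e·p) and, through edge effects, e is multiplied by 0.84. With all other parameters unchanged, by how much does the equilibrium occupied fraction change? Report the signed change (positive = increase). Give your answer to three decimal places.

Observed p* = 68/399 = 0.17043.
Balance c(1−p*) = e gives e = 0.235×(1 − 0.17043) = 0.19495.
New p* = 0.805 − e/c = 0.805 − 0.16376/0.23500 = 0.10815.
Δp* = 0.10815 − 0.17043 = -0.06228.

-0.062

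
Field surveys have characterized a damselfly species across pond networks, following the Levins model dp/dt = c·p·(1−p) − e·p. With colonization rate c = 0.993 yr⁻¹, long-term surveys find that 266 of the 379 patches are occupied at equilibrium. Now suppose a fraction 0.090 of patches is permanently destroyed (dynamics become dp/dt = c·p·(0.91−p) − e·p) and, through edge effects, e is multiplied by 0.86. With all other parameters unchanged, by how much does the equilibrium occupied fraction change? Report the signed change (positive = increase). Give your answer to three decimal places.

Observed p* = 266/379 = 0.70185.
Balance c(1−p*) = e gives e = 0.993×(1 − 0.70185) = 0.29606.
New p* = 0.91 − e/c = 0.91 − 0.25461/0.99300 = 0.65360.
Δp* = 0.65360 − 0.70185 = -0.04825.

-0.048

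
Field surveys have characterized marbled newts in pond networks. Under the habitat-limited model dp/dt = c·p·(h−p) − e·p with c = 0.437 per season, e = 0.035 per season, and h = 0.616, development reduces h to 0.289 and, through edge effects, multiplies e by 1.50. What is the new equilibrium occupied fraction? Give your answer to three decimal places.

0.169

Before: p* = h − e/c = 0.616 − 0.035/0.437 = 0.616 − 0.0801 = 0.5359.
After: c = 0.437, e = 0.0525, h = 0.289; p* = 0.289 − 0.0525/0.437 = 0.1689.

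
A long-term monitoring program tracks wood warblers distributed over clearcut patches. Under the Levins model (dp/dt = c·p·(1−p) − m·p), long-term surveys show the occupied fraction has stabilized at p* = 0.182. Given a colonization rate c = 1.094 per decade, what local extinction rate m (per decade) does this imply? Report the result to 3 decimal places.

0.895

At equilibrium c(1−p*) = m.
m = 1.094 × (1 − 0.182) = 1.094 × 0.8180 = 0.8949.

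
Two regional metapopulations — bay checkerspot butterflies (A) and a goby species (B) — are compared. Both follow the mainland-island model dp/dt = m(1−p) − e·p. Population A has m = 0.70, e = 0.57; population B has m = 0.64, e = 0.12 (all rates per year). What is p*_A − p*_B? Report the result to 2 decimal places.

-0.29

A: p*_A = m/(m+e) = 0.70/1.2700 = 0.5512.
B: p*_B = 0.64/0.7600 = 0.8421.
p*_A − p*_B = 0.5512 − 0.8421 = -0.2909.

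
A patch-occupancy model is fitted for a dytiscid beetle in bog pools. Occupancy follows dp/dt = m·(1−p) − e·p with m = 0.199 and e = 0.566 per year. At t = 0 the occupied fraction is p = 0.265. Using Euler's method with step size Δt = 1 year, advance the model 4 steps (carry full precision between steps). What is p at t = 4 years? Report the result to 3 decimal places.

Update rule: p ← p + [m·(1−p) − e·p]·Δt with Δt = 1.
p: 0.26500 → 0.26128  (Δp = -0.00372)
p: 0.26128 → 0.26040  (Δp = -0.00088)
p: 0.26040 → 0.26019  (Δp = -0.00021)
p: 0.26019 → 0.26015  (Δp = -0.00005)

0.260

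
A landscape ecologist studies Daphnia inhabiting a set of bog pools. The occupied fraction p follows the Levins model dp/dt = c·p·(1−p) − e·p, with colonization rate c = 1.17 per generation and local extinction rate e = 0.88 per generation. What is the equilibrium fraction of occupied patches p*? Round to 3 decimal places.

0.248

At equilibrium, colonization balances extinction: c·p*·(1−p*) = e·p*.
So p* = 1 − e/c = 1 − 0.88/1.17 = 1 − 0.7521 = 0.2479.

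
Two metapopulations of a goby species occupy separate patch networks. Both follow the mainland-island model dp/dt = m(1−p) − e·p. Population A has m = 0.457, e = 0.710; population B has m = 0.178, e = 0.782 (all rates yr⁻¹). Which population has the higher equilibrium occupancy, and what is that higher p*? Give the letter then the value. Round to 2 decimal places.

A: p*_A = m/(m+e) = 0.457/1.1670 = 0.3916.
B: p*_B = 0.178/0.9600 = 0.1854.
A is higher at 0.3916.

A, 0.39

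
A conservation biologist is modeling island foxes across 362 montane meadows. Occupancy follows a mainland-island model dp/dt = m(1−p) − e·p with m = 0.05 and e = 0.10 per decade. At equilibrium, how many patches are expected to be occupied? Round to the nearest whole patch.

p* = m/(m+e) = 0.05/0.1500 = 0.3333.
Expected occupied patches = N × p* = 362 × 0.3333 = 120.67 ≈ 121.

121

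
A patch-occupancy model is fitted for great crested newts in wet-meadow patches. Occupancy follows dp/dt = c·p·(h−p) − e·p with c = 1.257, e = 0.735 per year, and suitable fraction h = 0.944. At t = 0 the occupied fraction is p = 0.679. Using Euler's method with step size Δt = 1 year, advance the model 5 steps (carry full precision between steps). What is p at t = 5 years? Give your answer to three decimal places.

Update rule: p ← p + [c·p·(h−p) − e·p]·Δt with Δt = 1.
p: 0.67900 → 0.40611  (Δp = -0.27289)
p: 0.40611 → 0.38220  (Δp = -0.02391)
p: 0.38220 → 0.37119  (Δp = -0.01102)
p: 0.37119 → 0.36563  (Δp = -0.00556)
p: 0.36563 → 0.36271  (Δp = -0.00292)

0.363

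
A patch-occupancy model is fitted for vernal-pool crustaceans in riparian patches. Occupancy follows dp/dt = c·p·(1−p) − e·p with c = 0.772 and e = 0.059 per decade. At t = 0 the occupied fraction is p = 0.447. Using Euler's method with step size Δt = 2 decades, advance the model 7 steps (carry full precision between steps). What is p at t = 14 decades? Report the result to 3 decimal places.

0.923

Update rule: p ← p + [c·p·(1−p) − e·p]·Δt with Δt = 2.
t = 2: p = 0.44700 + (+0.32892) = 0.77592
t = 4: p = 0.77592 + (+0.17690) = 0.95281
t = 6: p = 0.95281 + (-0.04301) = 0.90980
t = 8: p = 0.90980 + (+0.01935) = 0.92915
t = 10: p = 0.92915 + (-0.00800) = 0.92115
t = 12: p = 0.92115 + (+0.00345) = 0.92460
t = 14: p = 0.92460 + (-0.00146) = 0.92314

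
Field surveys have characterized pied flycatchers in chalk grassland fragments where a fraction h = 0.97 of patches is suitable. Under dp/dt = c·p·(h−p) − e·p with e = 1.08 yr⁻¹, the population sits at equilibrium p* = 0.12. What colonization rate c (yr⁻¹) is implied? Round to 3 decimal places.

At equilibrium c(h−p*) = e, so c = e/(h−p*).
c = 1.08/(0.97 − 0.12) = 1.08/0.8500 = 1.2706.

1.271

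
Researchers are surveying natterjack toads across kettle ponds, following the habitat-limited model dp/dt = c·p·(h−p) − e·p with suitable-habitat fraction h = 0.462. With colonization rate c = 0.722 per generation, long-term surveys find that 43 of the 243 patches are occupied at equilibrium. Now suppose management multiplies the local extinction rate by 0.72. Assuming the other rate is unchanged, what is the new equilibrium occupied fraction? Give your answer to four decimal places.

Observed p* = 43/243 = 0.17695.
Balance c(h−p*) = e gives e = 0.722×(0.462 − 0.17695) = 0.20581.
New p* = 0.462 − e/c = 0.462 − 0.14818/0.72200 = 0.25676.

0.2568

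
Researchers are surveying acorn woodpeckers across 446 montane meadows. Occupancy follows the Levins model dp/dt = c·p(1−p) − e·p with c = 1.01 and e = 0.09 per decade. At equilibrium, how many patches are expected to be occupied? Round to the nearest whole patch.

406

p* = 1 − e/c = 1 − 0.09/1.01 = 0.9109.
Expected occupied patches = N × p* = 446 × 0.9109 = 406.26 ≈ 406.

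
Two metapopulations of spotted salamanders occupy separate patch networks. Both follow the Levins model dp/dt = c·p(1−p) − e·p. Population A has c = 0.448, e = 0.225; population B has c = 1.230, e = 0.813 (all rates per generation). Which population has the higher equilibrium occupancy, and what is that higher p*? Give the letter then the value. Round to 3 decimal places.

A, 0.498

A: p*_A = 1 − 0.225/0.448 = 0.4978.
B: p*_B = 1 − 0.813/1.230 = 0.3390.
A is higher at 0.4978.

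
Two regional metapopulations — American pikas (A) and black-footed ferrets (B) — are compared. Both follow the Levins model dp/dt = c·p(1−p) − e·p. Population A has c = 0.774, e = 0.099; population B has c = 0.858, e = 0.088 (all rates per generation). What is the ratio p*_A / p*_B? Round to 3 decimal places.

0.972

A: p*_A = 1 − 0.099/0.774 = 0.8721.
B: p*_B = 1 − 0.088/0.858 = 0.8974.
p*_A / p*_B = 0.8721/0.8974 = 0.9718.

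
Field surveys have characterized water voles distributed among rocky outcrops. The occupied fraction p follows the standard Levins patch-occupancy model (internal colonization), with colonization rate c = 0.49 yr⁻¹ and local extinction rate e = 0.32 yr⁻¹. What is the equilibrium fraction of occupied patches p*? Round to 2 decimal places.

0.35

Setting dp/dt = 0 and dividing through by p* gives c·(1−p*) = e.
So p* = 1 − e/c = 1 − 0.32/0.49 = 1 − 0.6531 = 0.3469.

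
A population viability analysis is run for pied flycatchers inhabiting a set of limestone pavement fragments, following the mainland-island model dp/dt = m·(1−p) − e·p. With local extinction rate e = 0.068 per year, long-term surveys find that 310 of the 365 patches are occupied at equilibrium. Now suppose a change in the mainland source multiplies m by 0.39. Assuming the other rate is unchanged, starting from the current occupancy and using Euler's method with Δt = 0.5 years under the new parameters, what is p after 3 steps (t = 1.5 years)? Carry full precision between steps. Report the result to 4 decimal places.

Observed p* = 310/365 = 0.84932.
Balance m(1−p*) = e·p* gives m = e·p*/(1−p*) = 0.068×0.84932/0.15068 = 0.38327.
Starting from p₀ = 0.84932; update p ← p + (dp/dt)·Δt with the new parameters.
t = 0.5: p = 0.84932 + (-0.01761) = 0.83170
t = 1: p = 0.83170 + (-0.01570) = 0.81600
t = 1.5: p = 0.81600 + (-0.01399) = 0.80201

0.8020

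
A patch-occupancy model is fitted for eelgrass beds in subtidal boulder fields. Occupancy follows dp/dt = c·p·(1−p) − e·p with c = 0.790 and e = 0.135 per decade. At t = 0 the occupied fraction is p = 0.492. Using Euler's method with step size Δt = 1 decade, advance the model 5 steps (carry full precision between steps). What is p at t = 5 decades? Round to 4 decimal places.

0.8230

Update rule: p ← p + [c·p·(1−p) − e·p]·Δt with Δt = 1.
  1  |  dp/dt·Δt = +0.131029  |  p_1 = 0.623029
  2  |  dp/dt·Δt = +0.101433  |  p_2 = 0.724463
  3  |  dp/dt·Δt = +0.059895  |  p_3 = 0.784357
  4  |  dp/dt·Δt = +0.027733  |  p_4 = 0.812090
  5  |  dp/dt·Δt = +0.010921  |  p_5 = 0.823012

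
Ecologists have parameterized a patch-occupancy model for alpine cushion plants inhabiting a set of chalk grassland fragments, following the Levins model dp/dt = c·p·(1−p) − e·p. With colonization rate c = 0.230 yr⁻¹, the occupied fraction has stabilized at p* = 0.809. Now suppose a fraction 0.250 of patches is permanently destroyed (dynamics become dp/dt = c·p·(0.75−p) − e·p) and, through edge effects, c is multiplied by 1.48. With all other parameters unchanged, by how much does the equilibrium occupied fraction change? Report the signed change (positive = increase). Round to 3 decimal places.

Balance c(1−p*) = e gives e = 0.230×(1 − 0.80900) = 0.04393.
New p* = 0.75 − e/c = 0.75 − 0.04393/0.34040 = 0.62095.
Δp* = 0.62095 − 0.80900 = -0.18805.

-0.188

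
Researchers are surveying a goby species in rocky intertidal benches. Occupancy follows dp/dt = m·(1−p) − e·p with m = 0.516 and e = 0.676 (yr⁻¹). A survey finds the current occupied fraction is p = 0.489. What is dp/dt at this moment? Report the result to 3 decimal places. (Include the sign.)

Colonization term: m·(1−p) = 0.516×0.5110 = 0.26368.
Extinction term: e·p = 0.33056.
dp/dt = 0.26368 − 0.33056 = -0.06689.

-0.067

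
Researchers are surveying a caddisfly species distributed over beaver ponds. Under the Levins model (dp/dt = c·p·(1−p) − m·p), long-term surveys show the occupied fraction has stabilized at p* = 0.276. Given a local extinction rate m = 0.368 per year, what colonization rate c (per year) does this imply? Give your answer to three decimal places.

0.508

At equilibrium c(1−p*) = m, so c = m/(1−p*).
c = 0.368/(1 − 0.276) = 0.368/0.7240 = 0.5083.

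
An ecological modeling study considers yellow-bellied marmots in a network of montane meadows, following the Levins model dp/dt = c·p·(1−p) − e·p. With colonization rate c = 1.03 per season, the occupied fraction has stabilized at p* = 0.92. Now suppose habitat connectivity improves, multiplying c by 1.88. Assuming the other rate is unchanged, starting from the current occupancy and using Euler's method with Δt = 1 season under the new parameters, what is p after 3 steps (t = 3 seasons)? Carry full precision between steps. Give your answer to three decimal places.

Balance c(1−p*) = e gives e = 1.03×(1 − 0.92000) = 0.08240.
Starting from p₀ = 0.92000; update p ← p + (dp/dt)·Δt with the new parameters.
  1  |  dp/dt·Δt = +0.066711  |  p_1 = 0.986711
  2  |  dp/dt·Δt = -0.055914  |  p_2 = 0.930797
  3  |  dp/dt·Δt = +0.048034  |  p_3 = 0.978831

0.979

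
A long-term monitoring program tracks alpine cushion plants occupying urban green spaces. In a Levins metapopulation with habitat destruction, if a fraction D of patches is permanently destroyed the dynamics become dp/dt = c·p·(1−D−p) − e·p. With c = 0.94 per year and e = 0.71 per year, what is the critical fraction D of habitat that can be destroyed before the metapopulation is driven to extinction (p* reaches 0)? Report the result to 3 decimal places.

0.245

The nontrivial equilibrium is p* = (1−D) − e/c; extinction occurs when this hits zero.
So D_crit = 1 − e/c = 1 − 0.71/0.94 = 1 − 0.7553 = 0.2447.
This equals the undisturbed p*, a classic result of Lande's extension.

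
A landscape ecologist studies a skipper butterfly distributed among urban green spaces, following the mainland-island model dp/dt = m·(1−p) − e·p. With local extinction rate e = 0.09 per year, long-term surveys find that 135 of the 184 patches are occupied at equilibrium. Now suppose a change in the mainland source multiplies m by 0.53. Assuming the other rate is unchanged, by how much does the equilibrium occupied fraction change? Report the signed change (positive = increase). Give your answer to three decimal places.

Observed p* = 135/184 = 0.73370.
Balance m(1−p*) = e·p* gives m = e·p*/(1−p*) = 0.09×0.73370/0.26630 = 0.24796.
New p* = m/(m+e) = 0.13142/(0.13142+0.09000) = 0.59353.
Δp* = 0.59353 − 0.73370 = -0.14017.

-0.140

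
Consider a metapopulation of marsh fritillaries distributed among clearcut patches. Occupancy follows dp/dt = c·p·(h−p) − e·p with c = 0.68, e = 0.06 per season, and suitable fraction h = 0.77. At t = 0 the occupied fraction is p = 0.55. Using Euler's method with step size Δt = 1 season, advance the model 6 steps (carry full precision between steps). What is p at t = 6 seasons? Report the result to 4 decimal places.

0.6772

Update rule: p ← p + [c·p·(h−p) − e·p]·Δt with Δt = 1.
p: 0.55000 → 0.59928  (Δp = +0.04928)
p: 0.59928 → 0.63289  (Δp = +0.03361)
p: 0.63289 → 0.65393  (Δp = +0.02103)
p: 0.65393 → 0.66631  (Δp = +0.01238)
p: 0.66631 → 0.67331  (Δp = +0.00700)
p: 0.67331 → 0.67718  (Δp = +0.00387)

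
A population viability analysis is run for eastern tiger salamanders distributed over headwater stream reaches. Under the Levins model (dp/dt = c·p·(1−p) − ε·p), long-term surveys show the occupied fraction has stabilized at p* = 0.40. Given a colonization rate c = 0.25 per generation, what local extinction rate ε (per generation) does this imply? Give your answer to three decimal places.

At equilibrium c(1−p*) = ε.
ε = 0.25 × (1 − 0.40) = 0.25 × 0.6000 = 0.1500.

0.150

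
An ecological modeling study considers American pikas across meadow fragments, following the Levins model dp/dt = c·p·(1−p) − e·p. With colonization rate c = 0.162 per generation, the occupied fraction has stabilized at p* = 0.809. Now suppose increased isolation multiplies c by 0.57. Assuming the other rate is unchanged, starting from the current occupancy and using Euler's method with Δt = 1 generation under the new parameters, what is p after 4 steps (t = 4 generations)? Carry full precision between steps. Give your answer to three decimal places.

Balance c(1−p*) = e gives e = 0.162×(1 − 0.80900) = 0.03094.
Starting from p₀ = 0.80900; update p ← p + (dp/dt)·Δt with the new parameters.
t = 1: p = 0.80900 + (-0.01076) = 0.79824
t = 2: p = 0.79824 + (-0.00983) = 0.78841
t = 3: p = 0.78841 + (-0.00899) = 0.77942
t = 4: p = 0.77942 + (-0.00824) = 0.77118

0.771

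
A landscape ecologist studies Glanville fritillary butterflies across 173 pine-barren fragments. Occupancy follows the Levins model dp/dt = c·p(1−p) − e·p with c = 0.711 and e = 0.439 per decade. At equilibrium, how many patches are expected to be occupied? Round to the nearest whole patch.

p* = 1 − e/c = 1 − 0.439/0.711 = 0.3826.
Expected occupied patches = N × p* = 173 × 0.3826 = 66.18 ≈ 66.

66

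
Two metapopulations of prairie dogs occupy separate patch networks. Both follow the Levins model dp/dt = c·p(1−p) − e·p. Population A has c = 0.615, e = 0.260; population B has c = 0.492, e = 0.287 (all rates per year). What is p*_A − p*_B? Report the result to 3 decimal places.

0.161

A: p*_A = 1 − 0.260/0.615 = 0.5772.
B: p*_B = 1 − 0.287/0.492 = 0.4167.
p*_A − p*_B = 0.5772 − 0.4167 = 0.1606.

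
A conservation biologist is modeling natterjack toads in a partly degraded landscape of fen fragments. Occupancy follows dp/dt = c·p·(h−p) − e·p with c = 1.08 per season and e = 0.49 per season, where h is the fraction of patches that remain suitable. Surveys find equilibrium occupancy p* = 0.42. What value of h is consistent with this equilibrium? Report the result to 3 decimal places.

At equilibrium c(h−p*) = e, so h = p* + e/c.
h = 0.42 + 0.49/1.08 = 0.42 + 0.4537 = 0.8737.

0.874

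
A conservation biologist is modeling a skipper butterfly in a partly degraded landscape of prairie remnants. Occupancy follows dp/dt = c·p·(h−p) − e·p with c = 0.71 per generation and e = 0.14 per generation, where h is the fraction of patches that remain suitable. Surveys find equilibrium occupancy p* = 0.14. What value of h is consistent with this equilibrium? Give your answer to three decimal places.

At equilibrium c(h−p*) = e, so h = p* + e/c.
h = 0.14 + 0.14/0.71 = 0.14 + 0.1972 = 0.3372.

0.337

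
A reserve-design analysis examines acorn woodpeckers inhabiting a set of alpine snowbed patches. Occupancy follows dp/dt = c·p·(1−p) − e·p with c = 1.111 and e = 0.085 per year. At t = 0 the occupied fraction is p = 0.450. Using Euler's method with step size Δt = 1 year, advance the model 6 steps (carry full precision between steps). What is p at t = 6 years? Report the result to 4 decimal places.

Update rule: p ← p + [c·p·(1−p) − e·p]·Δt with Δt = 1.
  1  |  dp/dt·Δt = +0.236723  |  p_1 = 0.686723
  2  |  dp/dt·Δt = +0.180643  |  p_2 = 0.867366
  3  |  dp/dt·Δt = +0.054086  |  p_3 = 0.921452
  4  |  dp/dt·Δt = +0.002089  |  p_4 = 0.923541
  5  |  dp/dt·Δt = -0.000050  |  p_5 = 0.923491
  6  |  dp/dt·Δt = +0.000001  |  p_6 = 0.923492

0.9235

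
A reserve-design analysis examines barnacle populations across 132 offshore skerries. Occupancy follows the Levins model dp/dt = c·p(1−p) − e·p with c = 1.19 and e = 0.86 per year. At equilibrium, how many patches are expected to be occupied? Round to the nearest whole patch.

p* = 1 − e/c = 1 − 0.86/1.19 = 0.2773.
Expected occupied patches = N × p* = 132 × 0.2773 = 36.61 ≈ 37.

37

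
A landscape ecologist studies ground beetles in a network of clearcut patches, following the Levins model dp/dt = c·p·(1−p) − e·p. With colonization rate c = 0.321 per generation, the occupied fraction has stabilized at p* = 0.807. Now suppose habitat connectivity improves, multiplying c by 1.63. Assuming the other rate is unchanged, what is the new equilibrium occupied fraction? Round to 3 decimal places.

Balance c(1−p*) = e gives e = 0.321×(1 − 0.80700) = 0.06195.
New p* = 1 − e/c = 1 − 0.06195/0.52323 = 0.88160.

0.882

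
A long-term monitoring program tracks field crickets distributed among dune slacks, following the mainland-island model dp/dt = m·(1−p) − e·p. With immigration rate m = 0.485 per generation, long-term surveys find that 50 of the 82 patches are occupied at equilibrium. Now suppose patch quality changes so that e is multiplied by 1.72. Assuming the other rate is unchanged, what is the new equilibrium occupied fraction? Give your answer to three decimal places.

Observed p* = 50/82 = 0.60976.
Balance m(1−p*) = e·p* gives e = m(1−p*)/p* = 0.485×0.39024/0.60976 = 0.31039.
New p* = m/(m+e) = 0.48500/(0.48500+0.53387) = 0.47602.

0.476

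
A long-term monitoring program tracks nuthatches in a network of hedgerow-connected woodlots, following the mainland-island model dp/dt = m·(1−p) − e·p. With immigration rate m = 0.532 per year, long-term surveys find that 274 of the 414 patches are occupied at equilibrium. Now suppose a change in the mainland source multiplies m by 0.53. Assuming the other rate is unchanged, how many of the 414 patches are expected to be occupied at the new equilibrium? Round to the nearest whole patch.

Observed p* = 274/414 = 0.66184.
Balance m(1−p*) = e·p* gives e = m(1−p*)/p* = 0.532×0.33816/0.66184 = 0.27182.
New p* = m/(m+e) = 0.28196/(0.28196+0.27182) = 0.50916.
Expected occupied = 414 × 0.50916 = 210.79 ≈ 211.

211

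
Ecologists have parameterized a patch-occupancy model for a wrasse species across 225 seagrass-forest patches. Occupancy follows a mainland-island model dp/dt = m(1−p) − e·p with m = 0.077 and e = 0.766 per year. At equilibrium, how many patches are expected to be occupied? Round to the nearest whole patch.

p* = m/(m+e) = 0.077/0.8430 = 0.0913.
Expected occupied patches = N × p* = 225 × 0.0913 = 20.55 ≈ 21.

21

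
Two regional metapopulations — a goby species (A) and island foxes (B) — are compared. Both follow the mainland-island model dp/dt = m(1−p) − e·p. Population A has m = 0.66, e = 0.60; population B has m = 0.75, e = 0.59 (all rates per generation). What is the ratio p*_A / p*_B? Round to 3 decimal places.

A: p*_A = m/(m+e) = 0.66/1.2600 = 0.5238.
B: p*_B = 0.75/1.3400 = 0.5597.
p*_A / p*_B = 0.5238/0.5597 = 0.9359.

0.936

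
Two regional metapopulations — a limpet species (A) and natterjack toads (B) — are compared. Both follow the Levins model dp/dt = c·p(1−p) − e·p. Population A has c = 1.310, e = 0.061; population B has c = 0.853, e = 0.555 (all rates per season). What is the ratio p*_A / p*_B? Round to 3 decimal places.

A: p*_A = 1 − 0.061/1.310 = 0.9534.
B: p*_B = 1 − 0.555/0.853 = 0.3494.
p*_A / p*_B = 0.9534/0.3494 = 2.7291.

2.729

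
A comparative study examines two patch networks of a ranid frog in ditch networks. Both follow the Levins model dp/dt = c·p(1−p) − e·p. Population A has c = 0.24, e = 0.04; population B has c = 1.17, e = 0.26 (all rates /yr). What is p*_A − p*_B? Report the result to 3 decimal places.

0.056

A: p*_A = 1 − 0.04/0.24 = 0.8333.
B: p*_B = 1 − 0.26/1.17 = 0.7778.
p*_A − p*_B = 0.8333 − 0.7778 = 0.0556.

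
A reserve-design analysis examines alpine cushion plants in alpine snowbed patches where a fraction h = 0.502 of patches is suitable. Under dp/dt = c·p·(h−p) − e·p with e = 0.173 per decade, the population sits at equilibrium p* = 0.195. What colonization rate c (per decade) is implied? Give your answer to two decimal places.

At equilibrium c(h−p*) = e, so c = e/(h−p*).
c = 0.173/(0.502 − 0.195) = 0.173/0.3070 = 0.5635.

0.56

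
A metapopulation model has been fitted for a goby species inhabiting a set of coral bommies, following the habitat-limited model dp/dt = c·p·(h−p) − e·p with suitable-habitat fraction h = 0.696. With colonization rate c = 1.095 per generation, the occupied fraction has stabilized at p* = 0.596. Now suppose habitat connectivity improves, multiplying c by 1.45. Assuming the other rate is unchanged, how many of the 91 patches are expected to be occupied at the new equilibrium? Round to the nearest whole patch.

Balance c(h−p*) = e gives e = 1.095×(0.696 − 0.59600) = 0.10950.
New p* = 0.696 − e/c = 0.696 − 0.10950/1.58775 = 0.62703.
Expected occupied = 91 × 0.62703 = 57.06 ≈ 57.

57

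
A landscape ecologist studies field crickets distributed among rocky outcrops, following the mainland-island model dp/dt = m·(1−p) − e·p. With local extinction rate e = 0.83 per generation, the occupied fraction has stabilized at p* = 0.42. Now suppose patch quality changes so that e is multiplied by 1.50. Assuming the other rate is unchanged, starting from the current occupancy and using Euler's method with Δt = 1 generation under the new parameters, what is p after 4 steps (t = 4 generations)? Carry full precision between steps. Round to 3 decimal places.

0.374

Balance m(1−p*) = e·p* gives m = e·p*/(1−p*) = 0.83×0.42000/0.58000 = 0.60103.
Starting from p₀ = 0.42000; update p ← p + (dp/dt)·Δt with the new parameters.
step 1: Δp = -0.17430, p = 0.24570
step 2: Δp = +0.14746, p = 0.39316
step 3: Δp = -0.12476, p = 0.26840
step 4: Δp = +0.10555, p = 0.37396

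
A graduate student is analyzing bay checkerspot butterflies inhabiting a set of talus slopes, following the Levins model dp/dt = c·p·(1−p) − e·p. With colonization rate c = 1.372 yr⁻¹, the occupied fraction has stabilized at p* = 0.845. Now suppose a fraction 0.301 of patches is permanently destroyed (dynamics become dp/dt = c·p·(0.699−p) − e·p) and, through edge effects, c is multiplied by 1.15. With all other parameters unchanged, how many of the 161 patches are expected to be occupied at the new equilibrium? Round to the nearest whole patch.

Balance c(1−p*) = e gives e = 1.372×(1 − 0.84500) = 0.21266.
New p* = 0.699 − e/c = 0.699 − 0.21266/1.57780 = 0.56422.
Expected occupied = 161 × 0.56422 = 90.84 ≈ 91.

91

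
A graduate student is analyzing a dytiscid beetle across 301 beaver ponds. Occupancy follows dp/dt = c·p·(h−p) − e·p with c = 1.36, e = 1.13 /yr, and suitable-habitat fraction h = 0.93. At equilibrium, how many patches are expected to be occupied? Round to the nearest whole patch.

p* = h − e/c = 0.93 − 0.8309 = 0.0991.
Expected occupied patches = N × p* = 301 × 0.0991 = 29.83 ≈ 30.

30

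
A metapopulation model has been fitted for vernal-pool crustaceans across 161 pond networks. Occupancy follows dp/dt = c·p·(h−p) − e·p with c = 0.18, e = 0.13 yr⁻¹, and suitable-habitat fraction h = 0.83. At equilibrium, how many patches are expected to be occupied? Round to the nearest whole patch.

17

p* = h − e/c = 0.83 − 0.7222 = 0.1078.
Expected occupied patches = N × p* = 161 × 0.1078 = 17.35 ≈ 17.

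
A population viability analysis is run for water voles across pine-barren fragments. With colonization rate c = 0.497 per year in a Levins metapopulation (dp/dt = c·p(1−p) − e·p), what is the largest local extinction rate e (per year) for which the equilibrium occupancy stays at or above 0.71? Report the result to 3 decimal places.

0.144

1 − e/c ≥ 0.71 ⇒ e ≤ c(1 − 0.71) = 0.497 × 0.2900.
e_max = 0.1441.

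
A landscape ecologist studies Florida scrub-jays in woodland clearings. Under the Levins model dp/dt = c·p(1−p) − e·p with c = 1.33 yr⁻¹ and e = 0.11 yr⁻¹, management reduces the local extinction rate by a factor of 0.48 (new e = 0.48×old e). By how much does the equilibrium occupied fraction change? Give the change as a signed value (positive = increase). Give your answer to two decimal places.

0.04

Before: p* = 1 − 0.11/1.33 = 0.9173.
After the change, c = 1.33, e = 0.0528, so p* = 1 − 0.0528/1.33 = 0.9603.
Δp* = 0.9603 − 0.9173 = +0.0430.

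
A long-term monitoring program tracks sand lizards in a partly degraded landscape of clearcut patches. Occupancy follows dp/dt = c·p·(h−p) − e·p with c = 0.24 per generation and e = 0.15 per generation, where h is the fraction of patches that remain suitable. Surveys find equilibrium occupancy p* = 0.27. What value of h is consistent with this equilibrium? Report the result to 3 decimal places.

At equilibrium c(h−p*) = e, so h = p* + e/c.
h = 0.27 + 0.15/0.24 = 0.27 + 0.6250 = 0.8950.

0.895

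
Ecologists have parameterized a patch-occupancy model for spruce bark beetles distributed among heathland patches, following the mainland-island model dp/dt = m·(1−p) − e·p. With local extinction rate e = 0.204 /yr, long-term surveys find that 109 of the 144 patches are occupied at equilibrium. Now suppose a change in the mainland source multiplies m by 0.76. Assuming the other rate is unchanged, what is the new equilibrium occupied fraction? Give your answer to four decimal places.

0.7030

Observed p* = 109/144 = 0.75694.
Balance m(1−p*) = e·p* gives m = e·p*/(1−p*) = 0.204×0.75694/0.24306 = 0.63530.
New p* = m/(m+e) = 0.48283/(0.48283+0.20400) = 0.70298.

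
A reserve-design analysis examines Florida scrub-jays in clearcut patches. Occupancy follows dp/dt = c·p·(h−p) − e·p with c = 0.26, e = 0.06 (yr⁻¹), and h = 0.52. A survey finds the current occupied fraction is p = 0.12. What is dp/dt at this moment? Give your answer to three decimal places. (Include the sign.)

0.005

Colonization term: c·p·(h−p) = 0.26×0.12×0.4000 = 0.01248.
Extinction term: e·p = 0.00720.
dp/dt = 0.01248 − 0.00720 = 0.00528.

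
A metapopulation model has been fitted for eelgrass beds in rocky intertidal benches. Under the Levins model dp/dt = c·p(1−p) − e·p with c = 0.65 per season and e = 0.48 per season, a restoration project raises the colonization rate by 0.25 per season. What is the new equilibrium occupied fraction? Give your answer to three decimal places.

0.467

Before: p* = 1 − 0.48/0.65 = 0.2615.
After the change, c = 0.9, e = 0.48, so p* = 1 − 0.48/0.9 = 0.4667.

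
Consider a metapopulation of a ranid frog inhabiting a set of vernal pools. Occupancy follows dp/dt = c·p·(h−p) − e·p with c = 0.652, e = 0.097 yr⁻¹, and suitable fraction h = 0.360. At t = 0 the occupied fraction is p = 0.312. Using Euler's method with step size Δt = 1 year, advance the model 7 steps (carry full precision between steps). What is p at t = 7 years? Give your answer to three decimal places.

Update rule: p ← p + [c·p·(h−p) − e·p]·Δt with Δt = 1.
step 1: Δp = -0.02050, p = 0.29150
step 2: Δp = -0.01526, p = 0.27624
step 3: Δp = -0.01171, p = 0.26453
step 4: Δp = -0.00919, p = 0.25534
step 5: Δp = -0.00734, p = 0.24800
step 6: Δp = -0.00595, p = 0.24205
step 7: Δp = -0.00486, p = 0.23719

0.237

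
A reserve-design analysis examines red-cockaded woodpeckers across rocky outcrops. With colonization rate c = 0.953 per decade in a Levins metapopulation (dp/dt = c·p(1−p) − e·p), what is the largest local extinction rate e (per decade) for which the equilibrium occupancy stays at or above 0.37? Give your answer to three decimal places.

0.600

1 − e/c ≥ 0.37 ⇒ e ≤ c(1 − 0.37) = 0.953 × 0.6300.
e_max = 0.6004.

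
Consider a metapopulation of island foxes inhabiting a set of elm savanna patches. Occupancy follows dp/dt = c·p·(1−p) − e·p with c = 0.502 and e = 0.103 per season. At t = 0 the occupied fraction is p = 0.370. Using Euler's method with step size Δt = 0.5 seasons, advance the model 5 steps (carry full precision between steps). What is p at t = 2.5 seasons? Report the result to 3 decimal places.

0.561

Update rule: p ← p + [c·p·(1−p) − e·p]·Δt with Δt = 0.5.
t = 0.5: p = 0.37000 + (+0.03945) = 0.40945
t = 1: p = 0.40945 + (+0.03961) = 0.44906
t = 1.5: p = 0.44906 + (+0.03897) = 0.48803
t = 2: p = 0.48803 + (+0.03758) = 0.52561
t = 2.5: p = 0.52561 + (+0.03552) = 0.56113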